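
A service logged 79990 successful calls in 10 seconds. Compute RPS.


Formula: throughput = requests / seconds
throughput = 79990 / 10
throughput = 7999.0 requests/second

7999.0 requests/second


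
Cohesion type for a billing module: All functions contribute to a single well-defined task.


Reasoning: Best: single purpose
Type: Functional cohesion

Functional cohesion


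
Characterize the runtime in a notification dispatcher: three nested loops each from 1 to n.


Reasoning: three levels of nesting over n
Complexity: O(n^3)

O(n^3)


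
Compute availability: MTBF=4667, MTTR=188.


Availability = MTBF / (MTBF + MTTR)
Availability = 4667 / (4667 + 188)
Availability = 4667 / 4855
Availability = 96.1277%

96.1277%


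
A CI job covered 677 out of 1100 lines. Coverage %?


Coverage = covered / total * 100
Coverage = 677 / 1100 * 100
Coverage = 61.55%

61.55%


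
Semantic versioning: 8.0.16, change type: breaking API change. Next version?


Current: 8.0.16
Change category: 'breaking API change' → major bump
SemVer rule: major bump → increment MAJOR, reset MINOR and PATCH to 0
New: 9.0.0

9.0.0


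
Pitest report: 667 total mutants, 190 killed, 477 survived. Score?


Mutation score = killed / total * 100
Mutation score = 190 / 667 * 100
Mutation score = 28.49%

28.49%


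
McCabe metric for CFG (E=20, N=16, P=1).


Formula: V(G) = E - N + 2P
V(G) = 20 - 16 + 2*1
V(G) = 4 + 2
V(G) = 6

6


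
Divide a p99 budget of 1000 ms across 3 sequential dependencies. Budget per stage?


Formula: per_stage = total_budget / stages
per_stage = 1000 / 3
per_stage = 333.33 ms

333.33 ms


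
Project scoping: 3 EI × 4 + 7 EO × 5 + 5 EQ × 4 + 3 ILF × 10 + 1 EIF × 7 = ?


UFP = EI*4 + EO*5 + EQ*4 + ILF*10 + EIF*7
UFP = 3*4 + 7*5 + 5*4 + 3*10 + 1*7
UFP = 12 + 35 + 20 + 30 + 7
UFP = 104

104


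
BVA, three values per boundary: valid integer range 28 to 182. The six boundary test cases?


Range: [28, 182]
Boundaries: just below min, min, min+1, max-1, max, just above max
Values: [27, 28, 29, 181, 182, 183]

[27, 28, 29, 181, 182, 183]


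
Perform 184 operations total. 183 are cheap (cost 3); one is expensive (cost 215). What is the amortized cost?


Formula: Amortized cost = Total cost / Operations
Total cost = (183 * 3) + (1 * 215)
Total cost = 549 + 215 = 764
Amortized = 764 / 184 = 4.1522

4.1522


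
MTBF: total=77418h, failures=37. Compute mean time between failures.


Formula: MTBF = Total operating time / Number of failures
MTBF = 77418 / 37
MTBF = 2092.38 hours

2092.38 hours


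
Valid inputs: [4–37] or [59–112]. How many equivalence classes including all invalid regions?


Valid ranges: [4,37] and [59,112]
Class 1: x < 4 — invalid
Class 2: 4 ≤ x ≤ 37 — valid
Class 3: 37 < x < 59 — invalid (gap between ranges)
Class 4: 59 ≤ x ≤ 112 — valid
Class 5: x > 112 — invalid
Total equivalence classes: 5

5 equivalence classes


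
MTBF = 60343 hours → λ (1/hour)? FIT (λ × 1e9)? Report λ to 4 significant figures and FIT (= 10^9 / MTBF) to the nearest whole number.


Formula: λ = 1 / MTBF; FIT = λ × 1e9 = 1e9 / MTBF
λ = 1 / 60343 ≈ 1.657e-05 failures/hour
FIT = 1e9 / 60343 ≈ 16572 failures per 1e9 hours (nearest whole number)

λ = 1.657e-05 /h, FIT = 16572


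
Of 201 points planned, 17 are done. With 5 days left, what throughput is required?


Formula: Required rate = Remaining points / Days left
Remaining = 201 - 17 = 184 points
Required rate = 184 / 5 = 36.8 points/day

36.8 points/day


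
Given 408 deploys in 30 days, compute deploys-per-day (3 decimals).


Formula: deployments per day = releases / days
= 408 / 30
= 13.6 deploys/day
(equivalently, 95.2 deploys/week)

13.6 deploys/day


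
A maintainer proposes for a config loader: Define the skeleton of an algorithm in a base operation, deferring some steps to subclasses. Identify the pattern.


This matches the Template Method pattern

Template Method


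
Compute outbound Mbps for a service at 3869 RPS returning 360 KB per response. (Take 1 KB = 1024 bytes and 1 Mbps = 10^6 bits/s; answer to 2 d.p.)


Formula: Mbps = payload_bytes * RPS * 8 / 1e6
Payload per request = 360 KB = 360 * 1024 = 368640 bytes
Total bytes/sec = 368640 * 3869 = 1426268160
Total bits/sec = 1426268160 * 8 = 11410145280
Mbps = 11410145280 / 1e6 = 11410.15

11410.15 Mbps


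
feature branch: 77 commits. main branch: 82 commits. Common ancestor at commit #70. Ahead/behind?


Common ancestor: commit #70
feature commits after divergence: 77 - 70 = 7
main commits after divergence: 82 - 70 = 12
feature is 7 commits ahead of main
main is 12 commits ahead of feature

feature ahead: 7, main ahead: 12


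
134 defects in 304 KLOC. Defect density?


Defect density = defects / KLOC
Defect density = 134 / 304
Defect density = 0.441 defects/KLOC

0.441 defects/KLOC


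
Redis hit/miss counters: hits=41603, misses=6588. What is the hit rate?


Formula: hit rate = hits / (hits + misses) * 100
hit rate = 41603 / (41603 + 6588) * 100
hit rate = 41603 / 48191 * 100
hit rate = 86.33%

86.33%


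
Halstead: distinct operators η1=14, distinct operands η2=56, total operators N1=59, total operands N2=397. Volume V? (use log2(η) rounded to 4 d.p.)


Formula: V = N * log2(η), where N = N1 + N2 and η = η1 + η2
η = 14 + 56 = 70
N = 59 + 397 = 456
log2(70) ≈ 6.1293
V = 456 * 6.1293 = 2794.96

2794.96


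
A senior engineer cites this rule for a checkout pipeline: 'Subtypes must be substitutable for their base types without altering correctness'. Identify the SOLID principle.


This describes the Liskov Substitution Principle (LSP)

Liskov Substitution Principle (LSP)


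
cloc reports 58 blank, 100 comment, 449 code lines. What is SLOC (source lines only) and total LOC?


Total LOC = blank + comment + code
Total LOC = 58 + 100 + 449 = 607
SLOC (source only) = code = 449

Total LOC: 607, SLOC: 449


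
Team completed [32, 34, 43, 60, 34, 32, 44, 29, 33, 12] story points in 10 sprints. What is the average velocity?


Formula: Avg velocity = Total points / Number of sprints
Points: [32, 34, 43, 60, 34, 32, 44, 29, 33, 12]
Sum = 32 + 34 + 43 + 60 + 34 + 32 + 44 + 29 + 33 + 12 = 353
Avg velocity = 353 / 10 = 35.3 points/sprint

35.3 points/sprint


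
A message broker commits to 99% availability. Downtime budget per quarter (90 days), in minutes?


Formula: allowed downtime = period * (100 - SLA) / 100
Period (quarter (90 days)) = 129600 minutes
Unavailability fraction = (100 - 99.0) / 100
Allowed downtime = 129600 * (100 - 99.0) / 100
Allowed downtime = 1296.0 minutes

1296.0 minutes


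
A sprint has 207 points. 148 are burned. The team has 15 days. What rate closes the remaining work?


Formula: Required rate = Remaining points / Days left
Remaining = 207 - 148 = 59 points
Required rate = 59 / 15 = 3.93 points/day

3.93 points/day


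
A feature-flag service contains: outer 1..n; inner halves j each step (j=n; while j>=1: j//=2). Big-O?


Reasoning: n times log n
Complexity: O(n log n)

O(n log n)


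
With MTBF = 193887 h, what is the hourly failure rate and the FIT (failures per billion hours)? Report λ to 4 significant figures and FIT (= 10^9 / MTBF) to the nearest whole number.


Formula: λ = 1 / MTBF; FIT = λ × 1e9 = 1e9 / MTBF
λ = 1 / 193887 ≈ 5.158e-06 failures/hour
FIT = 1e9 / 193887 ≈ 5158 failures per 1e9 hours (nearest whole number)

λ = 5.158e-06 /h, FIT = 5158


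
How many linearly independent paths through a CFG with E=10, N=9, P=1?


Formula: V(G) = E - N + 2P
V(G) = 10 - 9 + 2*1
V(G) = 1 + 2
V(G) = 3

3


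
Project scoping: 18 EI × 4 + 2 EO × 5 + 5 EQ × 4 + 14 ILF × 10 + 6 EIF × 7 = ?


UFP = EI*4 + EO*5 + EQ*4 + ILF*10 + EIF*7
UFP = 18*4 + 2*5 + 5*4 + 14*10 + 6*7
UFP = 72 + 10 + 20 + 140 + 42
UFP = 284

284


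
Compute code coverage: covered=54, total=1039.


Coverage = covered / total * 100
Coverage = 54 / 1039 * 100
Coverage = 5.2%

5.2%


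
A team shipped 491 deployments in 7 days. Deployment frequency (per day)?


Formula: deployments per day = releases / days
= 491 / 7
= 70.143 deploys/day
(equivalently, 491.0 deploys/week)

70.143 deploys/day


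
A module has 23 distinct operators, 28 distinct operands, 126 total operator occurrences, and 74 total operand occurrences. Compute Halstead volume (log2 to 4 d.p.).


Formula: V = N * log2(η), where N = N1 + N2 and η = η1 + η2
η = 23 + 28 = 51
N = 126 + 74 = 200
log2(51) ≈ 5.6724
V = 200 * 5.6724 = 1134.48

1134.48


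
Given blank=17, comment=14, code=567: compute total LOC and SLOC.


Total LOC = blank + comment + code
Total LOC = 17 + 14 + 567 = 598
SLOC (source only) = code = 567

Total LOC: 598, SLOC: 567


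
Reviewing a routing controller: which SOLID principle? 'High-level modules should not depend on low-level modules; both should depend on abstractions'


This describes the Dependency Inversion Principle (DIP)

Dependency Inversion Principle (DIP)


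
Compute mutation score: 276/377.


Mutation score = killed / total * 100
Mutation score = 276 / 377 * 100
Mutation score = 73.21%

73.21%


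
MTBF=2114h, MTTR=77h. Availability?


Availability = MTBF / (MTBF + MTTR)
Availability = 2114 / (2114 + 77)
Availability = 2114 / 2191
Availability = 96.4856%

96.4856%


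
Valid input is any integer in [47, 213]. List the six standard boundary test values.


Range: [47, 213]
Boundaries: just below min, min, min+1, max-1, max, just above max
Values: [46, 47, 48, 212, 213, 214]

[46, 47, 48, 212, 213, 214]


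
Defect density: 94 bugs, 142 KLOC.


Defect density = defects / KLOC
Defect density = 94 / 142
Defect density = 0.662 defects/KLOC

0.662 defects/KLOC


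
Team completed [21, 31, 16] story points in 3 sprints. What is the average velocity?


Formula: Avg velocity = Total points / Number of sprints
Points: [21, 31, 16]
Sum = 21 + 31 + 16 = 68
Avg velocity = 68 / 3 = 22.67 points/sprint

22.67 points/sprint


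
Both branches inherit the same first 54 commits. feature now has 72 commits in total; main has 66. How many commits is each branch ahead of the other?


Common ancestor: commit #54
feature commits after divergence: 72 - 54 = 18
main commits after divergence: 66 - 54 = 12
feature is 18 commits ahead of main
main is 12 commits ahead of feature

feature ahead: 18, main ahead: 12


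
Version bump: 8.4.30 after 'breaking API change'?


Current: 8.4.30
Change category: 'breaking API change' → major bump
SemVer rule: major bump → increment MAJOR, reset MINOR and PATCH to 0
New: 9.0.0

9.0.0


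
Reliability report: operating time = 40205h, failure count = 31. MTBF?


Formula: MTBF = Total operating time / Number of failures
MTBF = 40205 / 31
MTBF = 1296.94 hours

1296.94 hours


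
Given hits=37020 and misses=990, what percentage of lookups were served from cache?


Formula: hit rate = hits / (hits + misses) * 100
hit rate = 37020 / (37020 + 990) * 100
hit rate = 37020 / 38010 * 100
hit rate = 97.4%

97.4%


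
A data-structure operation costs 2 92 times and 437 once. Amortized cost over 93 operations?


Formula: Amortized cost = Total cost / Operations
Total cost = (92 * 2) + (1 * 437)
Total cost = 184 + 437 = 621
Amortized = 621 / 93 = 6.6774

6.6774


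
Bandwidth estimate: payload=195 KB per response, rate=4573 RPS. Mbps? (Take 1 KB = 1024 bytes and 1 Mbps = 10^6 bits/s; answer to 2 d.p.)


Formula: Mbps = payload_bytes * RPS * 8 / 1e6
Payload per request = 195 KB = 195 * 1024 = 199680 bytes
Total bytes/sec = 199680 * 4573 = 913136640
Total bits/sec = 913136640 * 8 = 7305093120
Mbps = 7305093120 / 1e6 = 7305.09

7305.09 Mbps


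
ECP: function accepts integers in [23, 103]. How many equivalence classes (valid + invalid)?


Valid range: [23, 103]
Class 1: x < 23 — invalid
Class 2: 23 ≤ x ≤ 103 — valid
Class 3: x > 103 — invalid
Total equivalence classes: 3

3 equivalence classes


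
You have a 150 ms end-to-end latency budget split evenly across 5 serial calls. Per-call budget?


Formula: per_stage = total_budget / stages
per_stage = 150 / 5
per_stage = 30.0 ms

30.0 ms


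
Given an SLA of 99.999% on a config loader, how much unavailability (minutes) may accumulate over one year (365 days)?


Formula: allowed downtime = period * (100 - SLA) / 100
Period (year (365 days)) = 525600 minutes
Unavailability fraction = (100 - 99.999) / 100
Allowed downtime = 525600 * (100 - 99.999) / 100
Allowed downtime = 5.256 minutes

5.256 minutes


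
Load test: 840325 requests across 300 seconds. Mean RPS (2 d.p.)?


Formula: throughput = requests / seconds
throughput = 840325 / 300
throughput = 2801.08 requests/second

2801.08 requests/second


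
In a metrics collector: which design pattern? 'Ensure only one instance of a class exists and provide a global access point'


This matches the Singleton pattern

Singleton


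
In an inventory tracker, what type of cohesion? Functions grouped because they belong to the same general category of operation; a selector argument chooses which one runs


Reasoning: Grouped by category of activity, not by data or sequence
Type: Logical cohesion

Logical cohesion


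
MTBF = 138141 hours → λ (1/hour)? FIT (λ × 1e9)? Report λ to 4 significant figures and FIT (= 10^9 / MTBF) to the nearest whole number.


Formula: λ = 1 / MTBF; FIT = λ × 1e9 = 1e9 / MTBF
λ = 1 / 138141 ≈ 7.239e-06 failures/hour
FIT = 1e9 / 138141 ≈ 7239 failures per 1e9 hours (nearest whole number)

λ = 7.239e-06 /h, FIT = 7239


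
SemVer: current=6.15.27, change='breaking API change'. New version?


Current: 6.15.27
Change category: 'breaking API change' → major bump
SemVer rule: major bump → increment MAJOR, reset MINOR and PATCH to 0
New: 7.0.0

7.0.0


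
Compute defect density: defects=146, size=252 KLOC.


Defect density = defects / KLOC
Defect density = 146 / 252
Defect density = 0.579 defects/KLOC

0.579 defects/KLOC


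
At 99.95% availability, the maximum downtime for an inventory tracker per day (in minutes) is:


Formula: allowed downtime = period * (100 - SLA) / 100
Period (day) = 1440 minutes
Unavailability fraction = (100 - 99.95) / 100
Allowed downtime = 1440 * (100 - 99.95) / 100
Allowed downtime = 0.72 minutes

0.72 minutes


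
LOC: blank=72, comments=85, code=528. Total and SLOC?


Total LOC = blank + comment + code
Total LOC = 72 + 85 + 528 = 685
SLOC (source only) = code = 528

Total LOC: 685, SLOC: 528


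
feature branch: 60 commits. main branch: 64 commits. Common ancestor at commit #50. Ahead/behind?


Common ancestor: commit #50
feature commits after divergence: 60 - 50 = 10
main commits after divergence: 64 - 50 = 14
feature is 10 commits ahead of main
main is 14 commits ahead of feature

feature ahead: 10, main ahead: 14


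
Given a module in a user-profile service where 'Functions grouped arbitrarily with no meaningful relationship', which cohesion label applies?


Reasoning: Worst: random grouping
Type: Coincidental cohesion

Coincidental cohesion


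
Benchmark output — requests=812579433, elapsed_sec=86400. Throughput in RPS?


Formula: throughput = requests / seconds
throughput = 812579433 / 86400
throughput = 9404.85 requests/second

9404.85 requests/second


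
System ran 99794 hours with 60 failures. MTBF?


Formula: MTBF = Total operating time / Number of failures
MTBF = 99794 / 60
MTBF = 1663.23 hours

1663.23 hours


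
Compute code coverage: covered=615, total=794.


Coverage = covered / total * 100
Coverage = 615 / 794 * 100
Coverage = 77.46%

77.46%


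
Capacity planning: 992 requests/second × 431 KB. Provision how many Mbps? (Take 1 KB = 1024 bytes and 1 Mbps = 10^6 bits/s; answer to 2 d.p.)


Formula: Mbps = payload_bytes * RPS * 8 / 1e6
Payload per request = 431 KB = 431 * 1024 = 441344 bytes
Total bytes/sec = 441344 * 992 = 437813248
Total bits/sec = 437813248 * 8 = 3502505984
Mbps = 3502505984 / 1e6 = 3502.51

3502.51 Mbps


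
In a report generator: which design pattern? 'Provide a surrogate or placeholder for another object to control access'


This matches the Proxy pattern

Proxy


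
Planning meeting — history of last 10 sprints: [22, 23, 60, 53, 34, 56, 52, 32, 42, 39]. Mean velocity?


Formula: Avg velocity = Total points / Number of sprints
Points: [22, 23, 60, 53, 34, 56, 52, 32, 42, 39]
Sum = 22 + 23 + 60 + 53 + 34 + 56 + 52 + 32 + 42 + 39 = 413
Avg velocity = 413 / 10 = 41.3 points/sprint

41.3 points/sprint


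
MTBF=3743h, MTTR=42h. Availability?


Availability = MTBF / (MTBF + MTTR)
Availability = 3743 / (3743 + 42)
Availability = 3743 / 3785
Availability = 98.8904%

98.8904%


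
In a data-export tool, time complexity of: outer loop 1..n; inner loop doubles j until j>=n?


Reasoning: linear outer times logarithmic inner
Complexity: O(n log n)

O(n log n)


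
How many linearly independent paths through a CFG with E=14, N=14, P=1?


Formula: V(G) = E - N + 2P
V(G) = 14 - 14 + 2*1
V(G) = 0 + 2
V(G) = 2

2


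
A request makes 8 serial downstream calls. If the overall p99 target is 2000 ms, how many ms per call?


Formula: per_stage = total_budget / stages
per_stage = 2000 / 8
per_stage = 250.0 ms

250.0 ms


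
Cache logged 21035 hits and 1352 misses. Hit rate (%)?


Formula: hit rate = hits / (hits + misses) * 100
hit rate = 21035 / (21035 + 1352) * 100
hit rate = 21035 / 22387 * 100
hit rate = 93.96%

93.96%


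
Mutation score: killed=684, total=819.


Mutation score = killed / total * 100
Mutation score = 684 / 819 * 100
Mutation score = 83.52%

83.52%


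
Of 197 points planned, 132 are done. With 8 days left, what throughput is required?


Formula: Required rate = Remaining points / Days left
Remaining = 197 - 132 = 65 points
Required rate = 65 / 8 = 8.13 points/day

8.13 points/day


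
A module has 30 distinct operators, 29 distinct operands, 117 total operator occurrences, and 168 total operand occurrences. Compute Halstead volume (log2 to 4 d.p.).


Formula: V = N * log2(η), where N = N1 + N2 and η = η1 + η2
η = 30 + 29 = 59
N = 117 + 168 = 285
log2(59) ≈ 5.8826
V = 285 * 5.8826 = 1676.54

1676.54


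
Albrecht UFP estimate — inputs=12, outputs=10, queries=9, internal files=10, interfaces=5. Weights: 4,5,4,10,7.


UFP = EI*4 + EO*5 + EQ*4 + ILF*10 + EIF*7
UFP = 12*4 + 10*5 + 9*4 + 10*10 + 5*7
UFP = 48 + 50 + 36 + 100 + 35
UFP = 269

269


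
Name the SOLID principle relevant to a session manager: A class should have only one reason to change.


This describes the Single Responsibility Principle (SRP)

Single Responsibility Principle (SRP)


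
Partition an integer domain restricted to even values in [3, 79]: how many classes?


Constraint: even integers in [3, 79]
Class 1: x < 3 — out-of-range invalid
Class 2: x in [3,79] but odd — wrong type invalid
Class 3: x in [3,79] and even — valid
Class 4: x > 79 — out-of-range invalid
Total equivalence classes: 4

4 equivalence classes


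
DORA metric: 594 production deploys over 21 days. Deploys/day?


Formula: deployments per day = releases / days
= 594 / 21
= 28.286 deploys/day
(equivalently, 198.0 deploys/week)

28.286 deploys/day


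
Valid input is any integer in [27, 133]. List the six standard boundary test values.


Range: [27, 133]
Boundaries: just below min, min, min+1, max-1, max, just above max
Values: [26, 27, 28, 132, 133, 134]

[26, 27, 28, 132, 133, 134]


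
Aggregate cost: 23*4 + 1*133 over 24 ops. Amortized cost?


Formula: Amortized cost = Total cost / Operations
Total cost = (23 * 4) + (1 * 133)
Total cost = 92 + 133 = 225
Amortized = 225 / 24 = 9.375

9.375


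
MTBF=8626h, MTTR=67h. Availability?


Availability = MTBF / (MTBF + MTTR)
Availability = 8626 / (8626 + 67)
Availability = 8626 / 8693
Availability = 99.2293%

99.2293%


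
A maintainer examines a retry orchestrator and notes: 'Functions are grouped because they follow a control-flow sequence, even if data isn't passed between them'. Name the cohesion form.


Reasoning: Grouped by order of execution within a routine, not by data flow
Type: Procedural cohesion

Procedural cohesion


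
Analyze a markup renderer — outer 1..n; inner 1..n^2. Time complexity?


Reasoning: n times n^2
Complexity: O(n^3)

O(n^3)


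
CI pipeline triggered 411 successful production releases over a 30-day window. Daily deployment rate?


Formula: deployments per day = releases / days
= 411 / 30
= 13.7 deploys/day
(equivalently, 95.9 deploys/week)

13.7 deploys/day


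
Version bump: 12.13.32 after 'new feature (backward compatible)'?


Current: 12.13.32
Change category: 'new feature (backward compatible)' → minor bump
SemVer rule: minor bump → increment MINOR, reset PATCH to 0 (MAJOR unchanged)
New: 12.14.0

12.14.0


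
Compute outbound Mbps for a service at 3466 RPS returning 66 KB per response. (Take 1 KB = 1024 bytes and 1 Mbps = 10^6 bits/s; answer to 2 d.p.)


Formula: Mbps = payload_bytes * RPS * 8 / 1e6
Payload per request = 66 KB = 66 * 1024 = 67584 bytes
Total bytes/sec = 67584 * 3466 = 234246144
Total bits/sec = 234246144 * 8 = 1873969152
Mbps = 1873969152 / 1e6 = 1873.97

1873.97 Mbps


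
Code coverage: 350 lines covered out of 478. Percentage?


Coverage = covered / total * 100
Coverage = 350 / 478 * 100
Coverage = 73.22%

73.22%


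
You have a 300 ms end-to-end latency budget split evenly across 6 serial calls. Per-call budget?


Formula: per_stage = total_budget / stages
per_stage = 300 / 6
per_stage = 50.0 ms

50.0 ms


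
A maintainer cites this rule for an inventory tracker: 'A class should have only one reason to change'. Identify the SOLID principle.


This describes the Single Responsibility Principle (SRP)

Single Responsibility Principle (SRP)


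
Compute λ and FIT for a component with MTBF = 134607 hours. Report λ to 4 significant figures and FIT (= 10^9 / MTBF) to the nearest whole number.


Formula: λ = 1 / MTBF; FIT = λ × 1e9 = 1e9 / MTBF
λ = 1 / 134607 ≈ 7.429e-06 failures/hour
FIT = 1e9 / 134607 ≈ 7429 failures per 1e9 hours (nearest whole number)

λ = 7.429e-06 /h, FIT = 7429


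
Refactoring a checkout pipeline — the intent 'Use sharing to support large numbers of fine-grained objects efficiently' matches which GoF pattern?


This matches the Flyweight pattern

Flyweight


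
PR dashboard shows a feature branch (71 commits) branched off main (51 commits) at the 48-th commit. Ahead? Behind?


Common ancestor: commit #48
feature commits after divergence: 71 - 48 = 23
main commits after divergence: 51 - 48 = 3
feature is 23 commits ahead of main
main is 3 commits ahead of feature

feature ahead: 23, main ahead: 3


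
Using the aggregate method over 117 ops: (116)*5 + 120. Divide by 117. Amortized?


Formula: Amortized cost = Total cost / Operations
Total cost = (116 * 5) + (1 * 120)
Total cost = 580 + 120 = 700
Amortized = 700 / 117 = 5.9829

5.9829


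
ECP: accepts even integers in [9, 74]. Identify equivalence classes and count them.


Constraint: even integers in [9, 74]
Class 1: x < 9 — out-of-range invalid
Class 2: x in [9,74] but odd — wrong type invalid
Class 3: x in [9,74] and even — valid
Class 4: x > 74 — out-of-range invalid
Total equivalence classes: 4

4 equivalence classes


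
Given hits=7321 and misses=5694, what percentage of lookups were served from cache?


Formula: hit rate = hits / (hits + misses) * 100
hit rate = 7321 / (7321 + 5694) * 100
hit rate = 7321 / 13015 * 100
hit rate = 56.25%

56.25%


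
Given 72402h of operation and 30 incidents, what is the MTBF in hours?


Formula: MTBF = Total operating time / Number of failures
MTBF = 72402 / 30
MTBF = 2413.4 hours

2413.4 hours


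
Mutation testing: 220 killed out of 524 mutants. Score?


Mutation score = killed / total * 100
Mutation score = 220 / 524 * 100
Mutation score = 41.98%

41.98%


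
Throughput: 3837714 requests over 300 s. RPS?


Formula: throughput = requests / seconds
throughput = 3837714 / 300
throughput = 12792.38 requests/second

12792.38 requests/second


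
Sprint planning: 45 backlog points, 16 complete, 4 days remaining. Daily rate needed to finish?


Formula: Required rate = Remaining points / Days left
Remaining = 45 - 16 = 29 points
Required rate = 29 / 4 = 7.25 points/day

7.25 points/day


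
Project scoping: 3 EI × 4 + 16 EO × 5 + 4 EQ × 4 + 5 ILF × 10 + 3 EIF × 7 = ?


UFP = EI*4 + EO*5 + EQ*4 + ILF*10 + EIF*7
UFP = 3*4 + 16*5 + 4*4 + 5*10 + 3*7
UFP = 12 + 80 + 16 + 50 + 21
UFP = 179

179


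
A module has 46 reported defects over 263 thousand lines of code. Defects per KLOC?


Defect density = defects / KLOC
Defect density = 46 / 263
Defect density = 0.175 defects/KLOC

0.175 defects/KLOC


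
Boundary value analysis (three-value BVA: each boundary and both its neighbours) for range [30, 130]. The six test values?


Range: [30, 130]
Boundaries: just below min, min, min+1, max-1, max, just above max
Values: [29, 30, 31, 129, 130, 131]

[29, 30, 31, 129, 130, 131]


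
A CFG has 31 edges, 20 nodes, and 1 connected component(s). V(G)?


Formula: V(G) = E - N + 2P
V(G) = 31 - 20 + 2*1
V(G) = 11 + 2
V(G) = 13

13


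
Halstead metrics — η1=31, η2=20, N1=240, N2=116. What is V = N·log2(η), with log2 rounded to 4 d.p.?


Formula: V = N * log2(η), where N = N1 + N2 and η = η1 + η2
η = 31 + 20 = 51
N = 240 + 116 = 356
log2(51) ≈ 5.6724
V = 356 * 5.6724 = 2019.37

2019.37


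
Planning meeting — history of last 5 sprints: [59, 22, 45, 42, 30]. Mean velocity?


Formula: Avg velocity = Total points / Number of sprints
Points: [59, 22, 45, 42, 30]
Sum = 59 + 22 + 45 + 42 + 30 = 198
Avg velocity = 198 / 5 = 39.6 points/sprint

39.6 points/sprint


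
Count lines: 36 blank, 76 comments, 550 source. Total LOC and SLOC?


Total LOC = blank + comment + code
Total LOC = 36 + 76 + 550 = 662
SLOC (source only) = code = 550

Total LOC: 662, SLOC: 550


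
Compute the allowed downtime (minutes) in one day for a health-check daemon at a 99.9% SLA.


Formula: allowed downtime = period * (100 - SLA) / 100
Period (day) = 1440 minutes
Unavailability fraction = (100 - 99.9) / 100
Allowed downtime = 1440 * (100 - 99.9) / 100
Allowed downtime = 1.44 minutes

1.44 minutes


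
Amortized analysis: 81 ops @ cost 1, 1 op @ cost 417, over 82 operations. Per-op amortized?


Formula: Amortized cost = Total cost / Operations
Total cost = (81 * 1) + (1 * 417)
Total cost = 81 + 417 = 498
Amortized = 498 / 82 = 6.0732

6.0732


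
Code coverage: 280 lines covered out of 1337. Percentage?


Coverage = covered / total * 100
Coverage = 280 / 1337 * 100
Coverage = 20.94%

20.94%


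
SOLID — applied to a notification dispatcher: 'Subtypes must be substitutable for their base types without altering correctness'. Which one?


This describes the Liskov Substitution Principle (LSP)

Liskov Substitution Principle (LSP)


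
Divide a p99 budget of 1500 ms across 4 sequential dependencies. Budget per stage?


Formula: per_stage = total_budget / stages
per_stage = 1500 / 4
per_stage = 375.0 ms

375.0 ms


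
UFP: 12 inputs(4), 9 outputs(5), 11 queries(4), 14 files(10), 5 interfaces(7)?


UFP = EI*4 + EO*5 + EQ*4 + ILF*10 + EIF*7
UFP = 12*4 + 9*5 + 11*4 + 14*10 + 5*7
UFP = 48 + 45 + 44 + 140 + 35
UFP = 312

312


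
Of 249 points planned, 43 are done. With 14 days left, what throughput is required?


Formula: Required rate = Remaining points / Days left
Remaining = 249 - 43 = 206 points
Required rate = 206 / 14 = 14.71 points/day

14.71 points/day


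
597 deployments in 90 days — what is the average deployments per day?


Formula: deployments per day = releases / days
= 597 / 90
= 6.633 deploys/day
(equivalently, 46.43 deploys/week)

6.633 deploys/day


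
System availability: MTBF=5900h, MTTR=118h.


Availability = MTBF / (MTBF + MTTR)
Availability = 5900 / (5900 + 118)
Availability = 5900 / 6018
Availability = 98.0392%

98.0392%


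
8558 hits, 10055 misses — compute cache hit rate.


Formula: hit rate = hits / (hits + misses) * 100
hit rate = 8558 / (8558 + 10055) * 100
hit rate = 8558 / 18613 * 100
hit rate = 45.98%

45.98%


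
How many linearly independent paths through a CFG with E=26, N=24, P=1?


Formula: V(G) = E - N + 2P
V(G) = 26 - 24 + 2*1
V(G) = 2 + 2
V(G) = 4

4


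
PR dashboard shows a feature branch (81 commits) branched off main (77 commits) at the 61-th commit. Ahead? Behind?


Common ancestor: commit #61
feature commits after divergence: 81 - 61 = 20
main commits after divergence: 77 - 61 = 16
feature is 20 commits ahead of main
main is 16 commits ahead of feature

feature ahead: 20, main ahead: 16


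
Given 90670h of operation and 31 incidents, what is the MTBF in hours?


Formula: MTBF = Total operating time / Number of failures
MTBF = 90670 / 31
MTBF = 2924.84 hours

2924.84 hours


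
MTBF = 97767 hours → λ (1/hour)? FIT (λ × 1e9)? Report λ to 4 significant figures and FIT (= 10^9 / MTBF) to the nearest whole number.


Formula: λ = 1 / MTBF; FIT = λ × 1e9 = 1e9 / MTBF
λ = 1 / 97767 ≈ 1.023e-05 failures/hour
FIT = 1e9 / 97767 ≈ 10228 failures per 1e9 hours (nearest whole number)

λ = 1.023e-05 /h, FIT = 10228


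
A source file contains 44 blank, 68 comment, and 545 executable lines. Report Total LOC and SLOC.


Total LOC = blank + comment + code
Total LOC = 44 + 68 + 545 = 657
SLOC (source only) = code = 545

Total LOC: 657, SLOC: 545


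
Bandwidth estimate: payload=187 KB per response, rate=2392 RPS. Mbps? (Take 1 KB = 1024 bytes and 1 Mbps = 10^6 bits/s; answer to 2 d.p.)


Formula: Mbps = payload_bytes * RPS * 8 / 1e6
Payload per request = 187 KB = 187 * 1024 = 191488 bytes
Total bytes/sec = 191488 * 2392 = 458039296
Total bits/sec = 458039296 * 8 = 3664314368
Mbps = 3664314368 / 1e6 = 3664.31

3664.31 Mbps


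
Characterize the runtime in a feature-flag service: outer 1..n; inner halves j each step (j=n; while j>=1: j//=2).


Reasoning: n times log n
Complexity: O(n log n)

O(n log n)


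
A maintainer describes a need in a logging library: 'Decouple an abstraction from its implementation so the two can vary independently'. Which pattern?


This matches the Bridge pattern

Bridge


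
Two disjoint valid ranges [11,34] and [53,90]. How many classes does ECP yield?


Valid ranges: [11,34] and [53,90]
Class 1: x < 11 — invalid
Class 2: 11 ≤ x ≤ 34 — valid
Class 3: 34 < x < 53 — invalid (gap between ranges)
Class 4: 53 ≤ x ≤ 90 — valid
Class 5: x > 90 — invalid
Total equivalence classes: 5

5 equivalence classes


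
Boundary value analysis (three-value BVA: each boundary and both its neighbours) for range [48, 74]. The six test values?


Range: [48, 74]
Boundaries: just below min, min, min+1, max-1, max, just above max
Values: [47, 48, 49, 73, 74, 75]

[47, 48, 49, 73, 74, 75]


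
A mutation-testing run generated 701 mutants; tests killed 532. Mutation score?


Mutation score = killed / total * 100
Mutation score = 532 / 701 * 100
Mutation score = 75.89%

75.89%


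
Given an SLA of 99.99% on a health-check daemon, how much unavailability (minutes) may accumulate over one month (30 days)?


Formula: allowed downtime = period * (100 - SLA) / 100
Period (month (30 days)) = 43200 minutes
Unavailability fraction = (100 - 99.99) / 100
Allowed downtime = 43200 * (100 - 99.99) / 100
Allowed downtime = 4.32 minutes

4.32 minutes


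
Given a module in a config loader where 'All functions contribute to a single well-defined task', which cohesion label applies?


Reasoning: Best: single purpose
Type: Functional cohesion

Functional cohesion


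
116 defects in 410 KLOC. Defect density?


Defect density = defects / KLOC
Defect density = 116 / 410
Defect density = 0.283 defects/KLOC

0.283 defects/KLOC


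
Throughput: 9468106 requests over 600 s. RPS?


Formula: throughput = requests / seconds
throughput = 9468106 / 600
throughput = 15780.18 requests/second

15780.18 requests/second


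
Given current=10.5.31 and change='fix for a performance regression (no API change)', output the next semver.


Current: 10.5.31
Change category: 'fix for a performance regression (no API change)' → patch bump
SemVer rule: patch bump → increment PATCH (MAJOR and MINOR unchanged)
New: 10.5.32

10.5.32


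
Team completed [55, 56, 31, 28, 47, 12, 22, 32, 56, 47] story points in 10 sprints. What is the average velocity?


Formula: Avg velocity = Total points / Number of sprints
Points: [55, 56, 31, 28, 47, 12, 22, 32, 56, 47]
Sum = 55 + 56 + 31 + 28 + 47 + 12 + 22 + 32 + 56 + 47 = 386
Avg velocity = 386 / 10 = 38.6 points/sprint

38.6 points/sprint


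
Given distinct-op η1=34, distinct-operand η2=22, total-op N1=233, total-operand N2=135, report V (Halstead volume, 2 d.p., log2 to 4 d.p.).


Formula: V = N * log2(η), where N = N1 + N2 and η = η1 + η2
η = 34 + 22 = 56
N = 233 + 135 = 368
log2(56) ≈ 5.8074
V = 368 * 5.8074 = 2137.12

2137.12


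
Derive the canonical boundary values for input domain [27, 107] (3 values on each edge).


Range: [27, 107]
Boundaries: just below min, min, min+1, max-1, max, just above max
Values: [26, 27, 28, 106, 107, 108]

[26, 27, 28, 106, 107, 108]


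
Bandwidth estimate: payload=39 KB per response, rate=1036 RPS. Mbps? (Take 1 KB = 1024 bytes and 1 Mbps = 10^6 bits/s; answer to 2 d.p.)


Formula: Mbps = payload_bytes * RPS * 8 / 1e6
Payload per request = 39 KB = 39 * 1024 = 39936 bytes
Total bytes/sec = 39936 * 1036 = 41373696
Total bits/sec = 41373696 * 8 = 330989568
Mbps = 330989568 / 1e6 = 330.99

330.99 Mbps


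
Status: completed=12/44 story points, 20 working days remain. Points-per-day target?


Formula: Required rate = Remaining points / Days left
Remaining = 44 - 12 = 32 points
Required rate = 32 / 20 = 1.6 points/day

1.6 points/day


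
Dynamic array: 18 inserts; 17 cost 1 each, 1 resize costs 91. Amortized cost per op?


Formula: Amortized cost = Total cost / Operations
Total cost = (17 * 1) + (1 * 91)
Total cost = 17 + 91 = 108
Amortized = 108 / 18 = 6.0

6.0


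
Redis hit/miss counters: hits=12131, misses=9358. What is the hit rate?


Formula: hit rate = hits / (hits + misses) * 100
hit rate = 12131 / (12131 + 9358) * 100
hit rate = 12131 / 21489 * 100
hit rate = 56.45%

56.45%


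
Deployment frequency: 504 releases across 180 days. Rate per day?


Formula: deployments per day = releases / days
= 504 / 180
= 2.8 deploys/day
(equivalently, 19.6 deploys/week)

2.8 deploys/day


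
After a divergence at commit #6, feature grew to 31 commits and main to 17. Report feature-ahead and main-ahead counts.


Common ancestor: commit #6
feature commits after divergence: 31 - 6 = 25
main commits after divergence: 17 - 6 = 11
feature is 25 commits ahead of main
main is 11 commits ahead of feature

feature ahead: 25, main ahead: 11


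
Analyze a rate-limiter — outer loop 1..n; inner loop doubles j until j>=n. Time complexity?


Reasoning: linear outer times logarithmic inner
Complexity: O(n log n)

O(n log n)


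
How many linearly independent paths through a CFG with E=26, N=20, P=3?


Formula: V(G) = E - N + 2P
V(G) = 26 - 20 + 2*3
V(G) = 6 + 6
V(G) = 12

12


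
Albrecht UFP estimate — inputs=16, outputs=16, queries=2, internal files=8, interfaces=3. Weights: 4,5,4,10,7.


UFP = EI*4 + EO*5 + EQ*4 + ILF*10 + EIF*7
UFP = 16*4 + 16*5 + 2*4 + 8*10 + 3*7
UFP = 64 + 80 + 8 + 80 + 21
UFP = 253

253


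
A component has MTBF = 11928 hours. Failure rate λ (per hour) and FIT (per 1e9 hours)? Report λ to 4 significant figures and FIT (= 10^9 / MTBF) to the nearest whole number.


Formula: λ = 1 / MTBF; FIT = λ × 1e9 = 1e9 / MTBF
λ = 1 / 11928 ≈ 8.384e-05 failures/hour
FIT = 1e9 / 11928 ≈ 83836 failures per 1e9 hours (nearest whole number)

λ = 8.384e-05 /h, FIT = 83836


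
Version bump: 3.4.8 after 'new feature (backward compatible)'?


Current: 3.4.8
Change category: 'new feature (backward compatible)' → minor bump
SemVer rule: minor bump → increment MINOR, reset PATCH to 0 (MAJOR unchanged)
New: 3.5.0

3.5.0


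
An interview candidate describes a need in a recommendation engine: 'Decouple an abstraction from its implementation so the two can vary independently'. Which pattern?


This matches the Bridge pattern

Bridge


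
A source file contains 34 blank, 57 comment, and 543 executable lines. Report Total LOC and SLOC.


Total LOC = blank + comment + code
Total LOC = 34 + 57 + 543 = 634
SLOC (source only) = code = 543

Total LOC: 634, SLOC: 543


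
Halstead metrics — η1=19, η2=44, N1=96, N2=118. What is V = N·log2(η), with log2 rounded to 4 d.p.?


Formula: V = N * log2(η), where N = N1 + N2 and η = η1 + η2
η = 19 + 44 = 63
N = 96 + 118 = 214
log2(63) ≈ 5.9773
V = 214 * 5.9773 = 1279.14

1279.14


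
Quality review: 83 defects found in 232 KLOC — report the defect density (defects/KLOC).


Defect density = defects / KLOC
Defect density = 83 / 232
Defect density = 0.358 defects/KLOC

0.358 defects/KLOC


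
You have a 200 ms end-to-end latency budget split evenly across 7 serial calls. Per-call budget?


Formula: per_stage = total_budget / stages
per_stage = 200 / 7
per_stage = 28.57 ms

28.57 ms


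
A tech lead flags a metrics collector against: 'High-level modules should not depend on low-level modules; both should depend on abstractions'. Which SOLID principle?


This describes the Dependency Inversion Principle (DIP)

Dependency Inversion Principle (DIP)


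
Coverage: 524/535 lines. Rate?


Coverage = covered / total * 100
Coverage = 524 / 535 * 100
Coverage = 97.94%

97.94%


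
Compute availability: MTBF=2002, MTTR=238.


Availability = MTBF / (MTBF + MTTR)
Availability = 2002 / (2002 + 238)
Availability = 2002 / 2240
Availability = 89.375%

89.375%


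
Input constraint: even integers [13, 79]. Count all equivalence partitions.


Constraint: even integers in [13, 79]
Class 1: x < 13 — out-of-range invalid
Class 2: x in [13,79] but odd — wrong type invalid
Class 3: x in [13,79] and even — valid
Class 4: x > 79 — out-of-range invalid
Total equivalence classes: 4

4 equivalence classes


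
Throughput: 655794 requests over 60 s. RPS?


Formula: throughput = requests / seconds
throughput = 655794 / 60
throughput = 10929.9 requests/second

10929.9 requests/second


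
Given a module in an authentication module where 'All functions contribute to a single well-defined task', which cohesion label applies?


Reasoning: Best: single purpose
Type: Functional cohesion

Functional cohesion


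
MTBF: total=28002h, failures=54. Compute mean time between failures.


Formula: MTBF = Total operating time / Number of failures
MTBF = 28002 / 54
MTBF = 518.56 hours

518.56 hours


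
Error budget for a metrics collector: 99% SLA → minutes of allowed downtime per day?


Formula: allowed downtime = period * (100 - SLA) / 100
Period (day) = 1440 minutes
Unavailability fraction = (100 - 99.0) / 100
Allowed downtime = 1440 * (100 - 99.0) / 100
Allowed downtime = 14.4 minutes

14.4 minutes


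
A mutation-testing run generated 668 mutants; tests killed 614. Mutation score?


Mutation score = killed / total * 100
Mutation score = 614 / 668 * 100
Mutation score = 91.92%

91.92%


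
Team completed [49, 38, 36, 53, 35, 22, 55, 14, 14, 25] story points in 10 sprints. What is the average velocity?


Formula: Avg velocity = Total points / Number of sprints
Points: [49, 38, 36, 53, 35, 22, 55, 14, 14, 25]
Sum = 49 + 38 + 36 + 53 + 35 + 22 + 55 + 14 + 14 + 25 = 341
Avg velocity = 341 / 10 = 34.1 points/sprint

34.1 points/sprint
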